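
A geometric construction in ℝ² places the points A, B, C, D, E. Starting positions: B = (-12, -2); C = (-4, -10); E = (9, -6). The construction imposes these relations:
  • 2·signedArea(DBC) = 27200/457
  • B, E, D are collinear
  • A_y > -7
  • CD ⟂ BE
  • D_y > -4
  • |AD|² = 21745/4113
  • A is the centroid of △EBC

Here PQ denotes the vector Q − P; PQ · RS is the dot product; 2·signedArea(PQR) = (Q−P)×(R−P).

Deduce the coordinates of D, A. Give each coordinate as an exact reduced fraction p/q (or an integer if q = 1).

A = (-7/3, -6)
D = (-1284/457, -1714/457)

1. D_x = -1284/457  [B, E, D are collinear ∩ CD ⟂ BE]
2. D_y = -1714/457  [B, E, D are collinear ∩ CD ⟂ BE]
   → D = (-1284/457, -1714/457)
3. A_x = -7/3  [A is the centroid of △EBC]
4. A_y = -6  [A is the centroid of △EBC]
   → A = (-7/3, -6)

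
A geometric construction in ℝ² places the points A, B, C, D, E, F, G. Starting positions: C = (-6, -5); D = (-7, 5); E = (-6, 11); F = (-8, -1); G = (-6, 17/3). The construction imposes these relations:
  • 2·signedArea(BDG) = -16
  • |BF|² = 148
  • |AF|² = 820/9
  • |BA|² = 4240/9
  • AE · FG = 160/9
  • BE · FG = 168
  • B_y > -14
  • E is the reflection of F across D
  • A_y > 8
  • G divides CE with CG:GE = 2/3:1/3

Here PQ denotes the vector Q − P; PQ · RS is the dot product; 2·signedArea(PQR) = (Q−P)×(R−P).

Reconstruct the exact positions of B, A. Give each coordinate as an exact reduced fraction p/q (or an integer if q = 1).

1. B_x = -10  [2·signedArea(BDG) = -16 ∩ BE · FG = 168]
2. B_y = -13  [2·signedArea(BDG) = -16 ∩ BE · FG = 168]
   → B = (-10, -13)
3. A_x = -6  [line -2·x + -20/3·y + 392/9 = 0 ∩ |BA|² = 4240/9]
4. A_y = 25/3  [line -2·x + -20/3·y + 392/9 = 0 ∩ |BA|² = 4240/9]
   → A = (-6, 25/3)

A = (-6, 25/3)
B = (-10, -13)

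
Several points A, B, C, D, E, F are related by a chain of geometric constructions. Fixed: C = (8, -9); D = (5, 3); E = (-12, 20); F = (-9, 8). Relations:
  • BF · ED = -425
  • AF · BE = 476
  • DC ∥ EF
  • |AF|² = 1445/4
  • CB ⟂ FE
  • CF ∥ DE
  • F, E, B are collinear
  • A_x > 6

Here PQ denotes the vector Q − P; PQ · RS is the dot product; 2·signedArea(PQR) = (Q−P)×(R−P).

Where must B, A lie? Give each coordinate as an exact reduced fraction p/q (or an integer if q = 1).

A = (13/2, -3)
B = (-4, -12)

1. B_x = -4  [F, E, B are collinear ∩ CB ⟂ FE]
2. B_y = -12  [F, E, B are collinear ∩ CB ⟂ FE]
   → B = (-4, -12)
3. A_x = 13/2  [line 8·x + -32·y + -148 = 0 ∩ |AF|² = 1445/4]
4. A_y = -3  [line 8·x + -32·y + -148 = 0 ∩ |AF|² = 1445/4]
   → A = (13/2, -3)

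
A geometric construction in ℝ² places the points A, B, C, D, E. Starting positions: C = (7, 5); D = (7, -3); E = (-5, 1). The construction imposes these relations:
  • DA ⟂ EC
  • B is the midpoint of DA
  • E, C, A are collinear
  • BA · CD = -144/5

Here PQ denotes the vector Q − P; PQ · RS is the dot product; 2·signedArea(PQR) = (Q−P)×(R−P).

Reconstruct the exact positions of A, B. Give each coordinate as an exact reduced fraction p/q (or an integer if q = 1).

A = (23/5, 21/5)
B = (29/5, 3/5)

1. A_x = 23/5  [E, C, A are collinear ∩ DA ⟂ EC]
2. A_y = 21/5  [E, C, A are collinear ∩ DA ⟂ EC]
   → A = (23/5, 21/5)
3. B_x = 29/5  [B is the midpoint of DA]
4. B_y = 3/5  [B is the midpoint of DA]
   → B = (29/5, 3/5)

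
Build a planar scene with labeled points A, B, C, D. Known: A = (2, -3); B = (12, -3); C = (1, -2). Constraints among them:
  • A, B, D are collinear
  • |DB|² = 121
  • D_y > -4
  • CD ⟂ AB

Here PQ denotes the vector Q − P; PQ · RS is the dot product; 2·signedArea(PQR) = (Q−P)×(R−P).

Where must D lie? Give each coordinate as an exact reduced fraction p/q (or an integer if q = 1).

D = (1, -3)

1. D_x = 1  [A, B, D are collinear ∩ CD ⟂ AB]
2. D_y = -3  [A, B, D are collinear ∩ CD ⟂ AB]
   → D = (1, -3)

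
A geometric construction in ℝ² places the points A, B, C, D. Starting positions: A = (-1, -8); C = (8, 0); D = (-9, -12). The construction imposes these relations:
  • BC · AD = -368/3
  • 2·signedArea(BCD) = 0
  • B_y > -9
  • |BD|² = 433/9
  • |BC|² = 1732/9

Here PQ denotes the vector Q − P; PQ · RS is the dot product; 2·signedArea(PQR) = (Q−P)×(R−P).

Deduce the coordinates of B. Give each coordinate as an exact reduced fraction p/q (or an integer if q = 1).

1. B_x = -10/3  [2·signedArea(BCD) = 0 ∩ BC · AD = -368/3]
2. B_y = -8  [2·signedArea(BCD) = 0 ∩ BC · AD = -368/3]
   → B = (-10/3, -8)

B = (-10/3, -8)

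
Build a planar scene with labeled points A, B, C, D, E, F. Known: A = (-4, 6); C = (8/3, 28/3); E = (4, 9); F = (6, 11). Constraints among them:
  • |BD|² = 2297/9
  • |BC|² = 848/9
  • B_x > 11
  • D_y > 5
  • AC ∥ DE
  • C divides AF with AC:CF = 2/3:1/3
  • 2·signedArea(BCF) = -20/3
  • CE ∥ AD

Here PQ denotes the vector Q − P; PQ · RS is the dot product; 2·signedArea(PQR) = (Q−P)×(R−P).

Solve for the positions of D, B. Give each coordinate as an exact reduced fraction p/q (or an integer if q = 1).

1. D_x = -8/3  [AC ∥ DE ∩ CE ∥ AD]
2. D_y = 17/3  [AC ∥ DE ∩ CE ∥ AD]
   → D = (-8/3, 17/3)
3. B_x = 12  [line -5/3·x + 10/3·y + -20 = 0 ∩ |BC|² = 848/9]
4. B_y = 12  [line -5/3·x + 10/3·y + -20 = 0 ∩ |BC|² = 848/9]
   → B = (12, 12)

B = (12, 12)
D = (-8/3, 17/3)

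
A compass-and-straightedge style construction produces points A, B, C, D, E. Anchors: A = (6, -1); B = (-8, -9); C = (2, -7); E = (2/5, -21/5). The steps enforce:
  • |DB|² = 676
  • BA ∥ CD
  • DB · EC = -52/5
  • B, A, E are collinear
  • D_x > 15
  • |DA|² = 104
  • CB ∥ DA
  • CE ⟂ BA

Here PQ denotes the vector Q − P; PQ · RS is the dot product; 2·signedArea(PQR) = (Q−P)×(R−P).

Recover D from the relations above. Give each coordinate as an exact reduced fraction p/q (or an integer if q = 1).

1. D_x = 16  [CB ∥ DA ∩ BA ∥ CD]
2. D_y = 1  [CB ∥ DA ∩ BA ∥ CD]
   → D = (16, 1)

D = (16, 1)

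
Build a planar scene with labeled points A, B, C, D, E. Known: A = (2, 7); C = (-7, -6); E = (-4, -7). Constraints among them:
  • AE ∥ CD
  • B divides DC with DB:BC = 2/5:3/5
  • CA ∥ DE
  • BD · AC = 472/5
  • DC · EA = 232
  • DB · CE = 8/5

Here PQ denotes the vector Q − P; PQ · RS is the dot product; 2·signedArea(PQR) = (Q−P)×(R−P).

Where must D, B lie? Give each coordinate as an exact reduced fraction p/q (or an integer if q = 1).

1. D_x = -13  [CA ∥ DE ∩ AE ∥ CD]
2. D_y = -20  [CA ∥ DE ∩ AE ∥ CD]
   → D = (-13, -20)
3. B_x = -53/5  [B divides DC with DB:BC = 2/5:3/5]
4. B_y = -72/5  [B divides DC with DB:BC = 2/5:3/5]
   → B = (-53/5, -72/5)

B = (-53/5, -72/5)
D = (-13, -20)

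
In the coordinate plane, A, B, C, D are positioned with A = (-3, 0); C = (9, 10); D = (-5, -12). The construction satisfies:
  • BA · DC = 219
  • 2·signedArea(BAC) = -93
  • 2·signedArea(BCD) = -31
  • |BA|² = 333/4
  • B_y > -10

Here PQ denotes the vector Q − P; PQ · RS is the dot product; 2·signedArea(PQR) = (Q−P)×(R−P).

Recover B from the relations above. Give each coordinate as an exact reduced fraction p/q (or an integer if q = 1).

B = (-9/2, -9)

1. B_x = -9/2  [2·signedArea(BCD) = -31 ∩ 2·signedArea(BAC) = -93]
2. B_y = -9  [2·signedArea(BCD) = -31 ∩ 2·signedArea(BAC) = -93]
   → B = (-9/2, -9)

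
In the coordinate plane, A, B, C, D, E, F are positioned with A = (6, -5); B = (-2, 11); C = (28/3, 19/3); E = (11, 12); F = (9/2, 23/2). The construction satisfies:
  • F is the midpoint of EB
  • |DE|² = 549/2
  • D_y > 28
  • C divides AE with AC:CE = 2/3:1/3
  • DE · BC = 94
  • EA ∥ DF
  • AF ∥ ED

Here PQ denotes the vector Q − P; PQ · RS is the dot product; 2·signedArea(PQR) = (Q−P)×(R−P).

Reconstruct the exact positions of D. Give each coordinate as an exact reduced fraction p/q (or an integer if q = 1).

1. D_x = 19/2  [EA ∥ DF ∩ AF ∥ ED]
2. D_y = 57/2  [EA ∥ DF ∩ AF ∥ ED]
   → D = (19/2, 57/2)

D = (19/2, 57/2)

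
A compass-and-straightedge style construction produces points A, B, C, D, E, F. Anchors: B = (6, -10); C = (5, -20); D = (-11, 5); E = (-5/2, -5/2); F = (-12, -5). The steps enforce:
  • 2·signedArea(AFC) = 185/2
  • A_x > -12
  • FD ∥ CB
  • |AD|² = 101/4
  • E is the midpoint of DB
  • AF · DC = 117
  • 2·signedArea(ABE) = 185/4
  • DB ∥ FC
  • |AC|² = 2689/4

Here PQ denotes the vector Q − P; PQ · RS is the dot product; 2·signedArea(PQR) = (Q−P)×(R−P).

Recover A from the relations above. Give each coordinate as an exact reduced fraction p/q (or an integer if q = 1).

1. A_x = -23/2  [2·signedArea(AFC) = 185/2 ∩ AF · DC = 117]
2. A_y = 0  [2·signedArea(AFC) = 185/2 ∩ AF · DC = 117]
   → A = (-23/2, 0)

A = (-23/2, 0)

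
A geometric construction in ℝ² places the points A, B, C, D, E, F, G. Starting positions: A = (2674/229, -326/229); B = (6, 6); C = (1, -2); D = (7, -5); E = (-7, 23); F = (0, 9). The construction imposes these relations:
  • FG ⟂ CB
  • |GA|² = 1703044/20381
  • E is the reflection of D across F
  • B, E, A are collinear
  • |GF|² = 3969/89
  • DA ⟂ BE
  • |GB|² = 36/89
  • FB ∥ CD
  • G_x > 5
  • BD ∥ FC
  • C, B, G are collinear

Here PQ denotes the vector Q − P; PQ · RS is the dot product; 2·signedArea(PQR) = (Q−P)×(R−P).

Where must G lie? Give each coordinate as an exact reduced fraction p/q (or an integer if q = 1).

G = (504/89, 486/89)

1. G_x = 504/89  [C, B, G are collinear ∩ FG ⟂ CB]
2. G_y = 486/89  [C, B, G are collinear ∩ FG ⟂ CB]
   → G = (504/89, 486/89)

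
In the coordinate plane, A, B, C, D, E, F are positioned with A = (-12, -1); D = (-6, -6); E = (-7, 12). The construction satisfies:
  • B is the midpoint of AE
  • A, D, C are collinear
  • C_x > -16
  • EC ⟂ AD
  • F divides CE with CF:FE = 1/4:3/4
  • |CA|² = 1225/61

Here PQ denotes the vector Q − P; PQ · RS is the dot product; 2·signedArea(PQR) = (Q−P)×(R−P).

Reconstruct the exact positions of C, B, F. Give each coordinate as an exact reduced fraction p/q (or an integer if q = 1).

1. C_x = -942/61  [A, D, C are collinear ∩ EC ⟂ AD]
2. C_y = 114/61  [A, D, C are collinear ∩ EC ⟂ AD]
   → C = (-942/61, 114/61)
3. B_x = -19/2  [B is the midpoint of AE]
4. B_y = 11/2  [B is the midpoint of AE]
   → B = (-19/2, 11/2)
5. F_x = -3253/244  [F divides CE with CF:FE = 1/4:3/4]
6. F_y = 537/122  [F divides CE with CF:FE = 1/4:3/4]
   → F = (-3253/244, 537/122)

B = (-19/2, 11/2)
C = (-942/61, 114/61)
F = (-3253/244, 537/122)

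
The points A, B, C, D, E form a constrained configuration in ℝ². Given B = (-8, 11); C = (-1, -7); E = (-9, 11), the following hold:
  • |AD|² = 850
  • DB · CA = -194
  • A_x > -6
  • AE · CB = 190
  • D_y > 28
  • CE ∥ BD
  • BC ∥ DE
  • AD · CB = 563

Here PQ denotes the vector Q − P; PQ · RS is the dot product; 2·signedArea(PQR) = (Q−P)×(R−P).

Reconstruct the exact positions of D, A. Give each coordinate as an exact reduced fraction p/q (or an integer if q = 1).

1. D_x = -16  [BC ∥ DE ∩ CE ∥ BD]
2. D_y = 29  [BC ∥ DE ∩ CE ∥ BD]
   → D = (-16, 29)
3. A_x = -5  [AD · CB = 563 ∩ DB · CA = -194]
4. A_y = 2  [AD · CB = 563 ∩ DB · CA = -194]
   → A = (-5, 2)

A = (-5, 2)
D = (-16, 29)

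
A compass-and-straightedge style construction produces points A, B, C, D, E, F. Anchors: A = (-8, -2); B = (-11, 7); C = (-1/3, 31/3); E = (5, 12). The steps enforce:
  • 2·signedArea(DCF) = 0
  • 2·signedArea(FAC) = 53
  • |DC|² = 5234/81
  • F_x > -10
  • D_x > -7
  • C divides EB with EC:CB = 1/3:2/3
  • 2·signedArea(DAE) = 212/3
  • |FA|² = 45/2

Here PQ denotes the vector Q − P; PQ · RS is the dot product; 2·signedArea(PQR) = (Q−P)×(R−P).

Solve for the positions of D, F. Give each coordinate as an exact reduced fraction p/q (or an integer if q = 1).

1. F_x = -19/2  [line -37/3·x + 23/3·y + -409/3 = 0 ∩ |FA|² = 45/2]
2. F_y = 5/2  [line -37/3·x + 23/3·y + -409/3 = 0 ∩ |FA|² = 45/2]
   → F = (-19/2, 5/2)
3. D_x = -58/9  [2·signedArea(DCF) = 0 ∩ 2·signedArea(DAE) = 212/3]
4. D_y = 46/9  [2·signedArea(DCF) = 0 ∩ 2·signedArea(DAE) = 212/3]
   → D = (-58/9, 46/9)

D = (-58/9, 46/9)
F = (-19/2, 5/2)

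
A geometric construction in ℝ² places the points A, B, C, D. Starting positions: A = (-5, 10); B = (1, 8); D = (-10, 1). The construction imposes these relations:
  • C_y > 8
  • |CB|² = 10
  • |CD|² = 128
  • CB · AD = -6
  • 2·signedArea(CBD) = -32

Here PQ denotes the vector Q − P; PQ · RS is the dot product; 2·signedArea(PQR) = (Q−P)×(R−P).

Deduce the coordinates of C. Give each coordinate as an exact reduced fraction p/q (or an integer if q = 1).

1. C_x = -2  [2·signedArea(CBD) = -32 ∩ CB · AD = -6]
2. C_y = 9  [2·signedArea(CBD) = -32 ∩ CB · AD = -6]
   → C = (-2, 9)

C = (-2, 9)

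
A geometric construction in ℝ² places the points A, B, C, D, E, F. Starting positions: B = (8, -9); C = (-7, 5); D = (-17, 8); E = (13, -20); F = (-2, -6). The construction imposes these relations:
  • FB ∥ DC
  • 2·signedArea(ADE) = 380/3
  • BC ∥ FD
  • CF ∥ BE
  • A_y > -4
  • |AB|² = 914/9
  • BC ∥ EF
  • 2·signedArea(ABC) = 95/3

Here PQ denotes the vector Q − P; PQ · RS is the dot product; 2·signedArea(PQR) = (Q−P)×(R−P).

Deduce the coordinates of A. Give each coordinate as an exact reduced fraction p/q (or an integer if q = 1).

A = (-1/3, -10/3)

1. A_x = -1/3  [line 28·x + 30·y + 328/3 = 0 ∩ |AB|² = 914/9]
2. A_y = -10/3  [line 28·x + 30·y + 328/3 = 0 ∩ |AB|² = 914/9]
   → A = (-1/3, -10/3)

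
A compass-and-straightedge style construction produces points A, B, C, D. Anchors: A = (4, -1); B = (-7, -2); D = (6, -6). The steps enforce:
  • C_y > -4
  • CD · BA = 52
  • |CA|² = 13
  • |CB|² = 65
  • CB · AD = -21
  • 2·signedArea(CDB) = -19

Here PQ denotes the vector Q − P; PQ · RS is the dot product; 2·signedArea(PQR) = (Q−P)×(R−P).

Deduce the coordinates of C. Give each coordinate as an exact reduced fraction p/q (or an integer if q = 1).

C = (1, -3)

1. C_x = 1  [CB · AD = -21 ∩ 2·signedArea(CDB) = -19]
2. C_y = -3  [CB · AD = -21 ∩ 2·signedArea(CDB) = -19]
   → C = (1, -3)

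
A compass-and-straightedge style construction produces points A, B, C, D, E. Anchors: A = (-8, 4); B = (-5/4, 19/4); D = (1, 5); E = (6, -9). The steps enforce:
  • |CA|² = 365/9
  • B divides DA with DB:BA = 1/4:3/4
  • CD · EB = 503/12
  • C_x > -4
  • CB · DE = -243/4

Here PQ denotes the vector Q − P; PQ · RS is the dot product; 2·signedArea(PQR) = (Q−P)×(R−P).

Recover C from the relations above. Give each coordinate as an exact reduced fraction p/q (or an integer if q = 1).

1. C_x = -10/3  [CD · EB = 503/12 ∩ CB · DE = -243/4]
2. C_y = -1/3  [CD · EB = 503/12 ∩ CB · DE = -243/4]
   → C = (-10/3, -1/3)

C = (-10/3, -1/3)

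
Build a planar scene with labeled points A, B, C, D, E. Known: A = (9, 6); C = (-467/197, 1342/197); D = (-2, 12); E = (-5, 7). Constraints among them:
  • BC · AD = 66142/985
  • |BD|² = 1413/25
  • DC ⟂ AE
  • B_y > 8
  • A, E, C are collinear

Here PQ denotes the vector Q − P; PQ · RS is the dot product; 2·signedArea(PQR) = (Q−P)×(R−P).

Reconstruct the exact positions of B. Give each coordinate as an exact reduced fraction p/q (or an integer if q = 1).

1. B_x = 23/5  [line 11·x + -6·y + -1/5 = 0 ∩ |BD|² = 1413/25]
2. B_y = 42/5  [line 11·x + -6·y + -1/5 = 0 ∩ |BD|² = 1413/25]
   → B = (23/5, 42/5)

B = (23/5, 42/5)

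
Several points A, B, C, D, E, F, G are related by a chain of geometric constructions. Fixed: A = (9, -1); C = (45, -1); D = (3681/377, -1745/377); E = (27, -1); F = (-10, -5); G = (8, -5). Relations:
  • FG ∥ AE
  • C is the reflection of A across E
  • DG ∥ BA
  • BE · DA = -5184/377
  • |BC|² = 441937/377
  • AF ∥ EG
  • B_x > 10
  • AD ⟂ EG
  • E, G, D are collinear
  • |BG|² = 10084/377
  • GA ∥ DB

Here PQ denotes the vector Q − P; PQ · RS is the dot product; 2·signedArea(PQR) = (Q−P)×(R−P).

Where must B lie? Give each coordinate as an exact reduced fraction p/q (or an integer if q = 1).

B = (4058/377, -237/377)

1. B_x = 4058/377  [DG ∥ BA ∩ GA ∥ DB]
2. B_y = -237/377  [DG ∥ BA ∩ GA ∥ DB]
   → B = (4058/377, -237/377)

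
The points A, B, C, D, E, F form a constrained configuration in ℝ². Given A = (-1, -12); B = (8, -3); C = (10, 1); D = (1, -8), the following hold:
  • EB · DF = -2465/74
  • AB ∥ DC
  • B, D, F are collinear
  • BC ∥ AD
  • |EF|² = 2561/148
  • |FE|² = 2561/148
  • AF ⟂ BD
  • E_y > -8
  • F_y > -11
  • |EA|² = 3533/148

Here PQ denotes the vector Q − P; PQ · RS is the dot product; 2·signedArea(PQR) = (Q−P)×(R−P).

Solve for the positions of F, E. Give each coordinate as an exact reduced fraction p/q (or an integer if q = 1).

E = (31/37, -553/74)
F = (-82/37, -381/37)

1. F_x = -82/37  [B, D, F are collinear ∩ AF ⟂ BD]
2. F_y = -381/37  [B, D, F are collinear ∩ AF ⟂ BD]
   → F = (-82/37, -381/37)
3. E_x = 31/37  [line 119/37·x + 85/37·y + 1071/74 = 0 ∩ |EF|² = 2561/148]
4. E_y = -553/74  [line 119/37·x + 85/37·y + 1071/74 = 0 ∩ |EF|² = 2561/148]
   → E = (31/37, -553/74)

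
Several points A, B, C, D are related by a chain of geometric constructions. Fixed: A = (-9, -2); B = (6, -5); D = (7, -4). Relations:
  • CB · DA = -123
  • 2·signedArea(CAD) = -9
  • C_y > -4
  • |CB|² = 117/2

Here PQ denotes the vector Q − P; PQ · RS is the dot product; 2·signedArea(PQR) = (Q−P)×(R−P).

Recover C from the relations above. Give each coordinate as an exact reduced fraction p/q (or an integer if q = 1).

1. C_x = -3/2  [CB · DA = -123 ∩ 2·signedArea(CAD) = -9]
2. C_y = -7/2  [CB · DA = -123 ∩ 2·signedArea(CAD) = -9]
   → C = (-3/2, -7/2)

C = (-3/2, -7/2)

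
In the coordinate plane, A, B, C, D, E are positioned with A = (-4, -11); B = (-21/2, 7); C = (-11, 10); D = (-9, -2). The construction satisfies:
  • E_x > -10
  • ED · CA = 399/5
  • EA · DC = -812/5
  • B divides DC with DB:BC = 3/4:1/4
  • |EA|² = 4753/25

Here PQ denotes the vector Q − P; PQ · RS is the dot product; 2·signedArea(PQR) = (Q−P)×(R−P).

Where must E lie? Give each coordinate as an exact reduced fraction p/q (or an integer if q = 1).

1. E_x = -48/5  [ED · CA = 399/5 ∩ EA · DC = -812/5]
2. E_y = 8/5  [ED · CA = 399/5 ∩ EA · DC = -812/5]
   → E = (-48/5, 8/5)

E = (-48/5, 8/5)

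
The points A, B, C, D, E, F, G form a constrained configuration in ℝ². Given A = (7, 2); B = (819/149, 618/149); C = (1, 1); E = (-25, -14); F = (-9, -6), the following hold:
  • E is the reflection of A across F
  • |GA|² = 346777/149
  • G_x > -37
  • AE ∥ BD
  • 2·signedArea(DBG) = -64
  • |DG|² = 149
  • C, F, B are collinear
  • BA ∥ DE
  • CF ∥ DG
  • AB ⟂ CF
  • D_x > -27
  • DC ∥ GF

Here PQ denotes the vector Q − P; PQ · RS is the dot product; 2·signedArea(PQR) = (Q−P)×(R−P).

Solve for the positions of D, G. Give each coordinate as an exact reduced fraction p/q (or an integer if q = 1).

1. D_x = -3949/149  [BA ∥ DE ∩ AE ∥ BD]
2. D_y = -1766/149  [BA ∥ DE ∩ AE ∥ BD]
   → D = (-3949/149, -1766/149)
3. G_x = -5439/149  [DC ∥ GF ∩ CF ∥ DG]
4. G_y = -2809/149  [DC ∥ GF ∩ CF ∥ DG]
   → G = (-5439/149, -2809/149)

D = (-3949/149, -1766/149)
G = (-5439/149, -2809/149)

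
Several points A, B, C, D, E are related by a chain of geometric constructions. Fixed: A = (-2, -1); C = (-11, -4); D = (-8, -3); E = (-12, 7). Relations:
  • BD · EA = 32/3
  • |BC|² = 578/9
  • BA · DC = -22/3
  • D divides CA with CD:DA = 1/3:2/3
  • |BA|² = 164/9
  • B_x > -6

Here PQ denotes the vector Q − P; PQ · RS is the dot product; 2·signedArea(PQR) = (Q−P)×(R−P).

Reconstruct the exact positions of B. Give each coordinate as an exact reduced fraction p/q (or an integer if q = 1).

1. B_x = -16/3  [BD · EA = 32/3 ∩ BA · DC = -22/3]
2. B_y = 5/3  [BD · EA = 32/3 ∩ BA · DC = -22/3]
   → B = (-16/3, 5/3)

B = (-16/3, 5/3)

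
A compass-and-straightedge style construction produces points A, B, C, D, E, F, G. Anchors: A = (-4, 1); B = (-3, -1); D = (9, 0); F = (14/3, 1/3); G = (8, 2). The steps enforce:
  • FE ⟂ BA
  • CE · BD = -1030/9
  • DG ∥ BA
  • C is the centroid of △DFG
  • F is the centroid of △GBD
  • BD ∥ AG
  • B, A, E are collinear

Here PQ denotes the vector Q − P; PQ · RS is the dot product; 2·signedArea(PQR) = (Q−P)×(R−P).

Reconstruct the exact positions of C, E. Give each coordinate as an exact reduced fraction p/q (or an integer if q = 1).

C = (65/9, 7/9)
E = (-2, -3)

1. C_x = 65/9  [C is the centroid of △DFG]
2. C_y = 7/9  [C is the centroid of △DFG]
   → C = (65/9, 7/9)
3. E_x = -2  [B, A, E are collinear ∩ FE ⟂ BA]
4. E_y = -3  [B, A, E are collinear ∩ FE ⟂ BA]
   → E = (-2, -3)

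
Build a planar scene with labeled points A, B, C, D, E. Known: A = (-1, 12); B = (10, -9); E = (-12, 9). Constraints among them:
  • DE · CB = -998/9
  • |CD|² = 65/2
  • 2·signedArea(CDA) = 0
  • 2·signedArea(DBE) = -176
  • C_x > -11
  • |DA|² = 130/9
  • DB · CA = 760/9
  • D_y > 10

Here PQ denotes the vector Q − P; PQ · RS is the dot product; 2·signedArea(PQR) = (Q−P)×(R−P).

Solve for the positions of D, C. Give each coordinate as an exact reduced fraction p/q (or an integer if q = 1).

1. D_x = -14/3  [line -18·x + -22·y + 158 = 0 ∩ |DA|² = 130/9]
2. D_y = 11  [line -18·x + -22·y + 158 = 0 ∩ |DA|² = 130/9]
   → D = (-14/3, 11)
3. C_x = -61/6  [2·signedArea(CDA) = 0 ∩ DB · CA = 760/9]
4. C_y = 19/2  [2·signedArea(CDA) = 0 ∩ DB · CA = 760/9]
   → C = (-61/6, 19/2)

C = (-61/6, 19/2)
D = (-14/3, 11)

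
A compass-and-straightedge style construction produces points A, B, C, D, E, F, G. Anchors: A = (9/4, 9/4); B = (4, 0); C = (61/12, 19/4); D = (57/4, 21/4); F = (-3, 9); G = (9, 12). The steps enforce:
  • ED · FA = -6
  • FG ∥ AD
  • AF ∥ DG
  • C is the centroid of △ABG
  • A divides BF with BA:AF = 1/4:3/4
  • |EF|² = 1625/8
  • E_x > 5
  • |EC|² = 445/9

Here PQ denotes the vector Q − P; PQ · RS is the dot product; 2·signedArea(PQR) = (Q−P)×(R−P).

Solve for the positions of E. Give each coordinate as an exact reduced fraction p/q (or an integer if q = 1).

1. E_x = 23/4  [line -21/4·x + 27/4·y + 363/8 = 0 ∩ |EF|² = 1625/8]
2. E_y = -9/4  [line -21/4·x + 27/4·y + 363/8 = 0 ∩ |EF|² = 1625/8]
   → E = (23/4, -9/4)

E = (23/4, -9/4)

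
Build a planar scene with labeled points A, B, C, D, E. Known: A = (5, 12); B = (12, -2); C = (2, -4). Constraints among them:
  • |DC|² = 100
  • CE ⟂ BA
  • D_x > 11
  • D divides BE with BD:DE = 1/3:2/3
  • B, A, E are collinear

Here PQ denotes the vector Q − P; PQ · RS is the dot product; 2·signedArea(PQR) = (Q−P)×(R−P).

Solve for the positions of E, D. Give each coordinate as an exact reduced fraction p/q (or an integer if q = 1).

D = (58/5, -6/5)
E = (54/5, 2/5)

1. E_x = 54/5  [B, A, E are collinear ∩ CE ⟂ BA]
2. E_y = 2/5  [B, A, E are collinear ∩ CE ⟂ BA]
   → E = (54/5, 2/5)
3. D_x = 58/5  [D divides BE with BD:DE = 1/3:2/3]
4. D_y = -6/5  [D divides BE with BD:DE = 1/3:2/3]
   → D = (58/5, -6/5)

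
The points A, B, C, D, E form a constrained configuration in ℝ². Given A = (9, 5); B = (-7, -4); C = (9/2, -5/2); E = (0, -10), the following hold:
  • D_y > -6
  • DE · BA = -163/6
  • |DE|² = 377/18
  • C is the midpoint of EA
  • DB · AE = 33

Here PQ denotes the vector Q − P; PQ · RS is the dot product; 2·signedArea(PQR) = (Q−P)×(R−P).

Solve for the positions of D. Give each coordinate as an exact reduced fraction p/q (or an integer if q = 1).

D = (-5/6, -11/2)

1. D_x = -5/6  [DB · AE = 33 ∩ DE · BA = -163/6]
2. D_y = -11/2  [DB · AE = 33 ∩ DE · BA = -163/6]
   → D = (-5/6, -11/2)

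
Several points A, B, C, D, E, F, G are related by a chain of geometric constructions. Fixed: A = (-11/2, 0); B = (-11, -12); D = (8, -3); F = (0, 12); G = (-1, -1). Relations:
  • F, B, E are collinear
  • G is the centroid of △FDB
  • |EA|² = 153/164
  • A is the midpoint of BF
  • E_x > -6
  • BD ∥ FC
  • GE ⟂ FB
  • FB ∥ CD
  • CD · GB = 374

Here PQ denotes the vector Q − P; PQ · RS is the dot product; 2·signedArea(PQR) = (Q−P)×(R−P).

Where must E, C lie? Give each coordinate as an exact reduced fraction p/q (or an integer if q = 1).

1. E_x = -209/41  [F, B, E are collinear ∩ GE ⟂ FB]
2. E_y = 36/41  [F, B, E are collinear ∩ GE ⟂ FB]
   → E = (-209/41, 36/41)
3. C_x = 19  [FB ∥ CD ∩ BD ∥ FC]
4. C_y = 21  [FB ∥ CD ∩ BD ∥ FC]
   → C = (19, 21)

C = (19, 21)
E = (-209/41, 36/41)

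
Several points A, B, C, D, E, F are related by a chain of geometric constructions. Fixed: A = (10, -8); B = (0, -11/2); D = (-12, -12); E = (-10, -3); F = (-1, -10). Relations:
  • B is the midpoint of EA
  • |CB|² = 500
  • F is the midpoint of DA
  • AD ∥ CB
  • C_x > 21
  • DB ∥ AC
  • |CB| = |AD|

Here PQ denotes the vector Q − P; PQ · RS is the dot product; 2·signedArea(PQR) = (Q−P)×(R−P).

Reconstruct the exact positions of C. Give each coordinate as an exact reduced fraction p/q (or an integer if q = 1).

C = (22, -3/2)

1. C_x = 22  [AD ∥ CB ∩ DB ∥ AC]
2. C_y = -3/2  [AD ∥ CB ∩ DB ∥ AC]
   → C = (22, -3/2)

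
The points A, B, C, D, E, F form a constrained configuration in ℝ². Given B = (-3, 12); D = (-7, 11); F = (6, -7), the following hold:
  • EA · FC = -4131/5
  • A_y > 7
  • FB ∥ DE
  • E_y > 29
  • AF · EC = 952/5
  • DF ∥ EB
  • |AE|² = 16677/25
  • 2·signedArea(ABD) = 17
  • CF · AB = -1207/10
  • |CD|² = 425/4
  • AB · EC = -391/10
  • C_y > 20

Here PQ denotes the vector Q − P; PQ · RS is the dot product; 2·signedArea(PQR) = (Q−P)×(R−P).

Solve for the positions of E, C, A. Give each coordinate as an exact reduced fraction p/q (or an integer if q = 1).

1. E_x = -16  [DF ∥ EB ∩ FB ∥ DE]
2. E_y = 30  [DF ∥ EB ∩ FB ∥ DE]
   → E = (-16, 30)
3. A_x = -14/5  [line 1·x + -4·y + 34 = 0 ∩ |AE|² = 16677/25]
4. A_y = 39/5  [line 1·x + -4·y + 34 = 0 ∩ |AE|² = 16677/25]
   → A = (-14/5, 39/5)
5. C_x = -19/2  [CF · AB = -1207/10 ∩ EA · FC = -4131/5]
6. C_y = 21  [CF · AB = -1207/10 ∩ EA · FC = -4131/5]
   → C = (-19/2, 21)

A = (-14/5, 39/5)
C = (-19/2, 21)
E = (-16, 30)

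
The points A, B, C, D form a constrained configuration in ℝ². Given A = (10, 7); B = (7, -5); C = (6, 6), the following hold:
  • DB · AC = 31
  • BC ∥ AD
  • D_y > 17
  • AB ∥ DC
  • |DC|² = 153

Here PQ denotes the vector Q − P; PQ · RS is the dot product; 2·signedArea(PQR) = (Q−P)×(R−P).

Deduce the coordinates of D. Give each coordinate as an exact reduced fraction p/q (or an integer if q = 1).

1. D_x = 9  [AB ∥ DC ∩ BC ∥ AD]
2. D_y = 18  [AB ∥ DC ∩ BC ∥ AD]
   → D = (9, 18)

D = (9, 18)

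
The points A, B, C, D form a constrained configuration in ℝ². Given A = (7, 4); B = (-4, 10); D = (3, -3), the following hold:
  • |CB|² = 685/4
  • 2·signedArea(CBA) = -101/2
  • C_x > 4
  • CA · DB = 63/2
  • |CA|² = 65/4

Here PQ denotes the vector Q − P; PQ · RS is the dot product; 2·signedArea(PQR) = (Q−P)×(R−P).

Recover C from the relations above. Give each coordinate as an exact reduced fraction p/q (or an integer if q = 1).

1. C_x = 5  [2·signedArea(CBA) = -101/2 ∩ CA · DB = 63/2]
2. C_y = 1/2  [2·signedArea(CBA) = -101/2 ∩ CA · DB = 63/2]
   → C = (5, 1/2)

C = (5, 1/2)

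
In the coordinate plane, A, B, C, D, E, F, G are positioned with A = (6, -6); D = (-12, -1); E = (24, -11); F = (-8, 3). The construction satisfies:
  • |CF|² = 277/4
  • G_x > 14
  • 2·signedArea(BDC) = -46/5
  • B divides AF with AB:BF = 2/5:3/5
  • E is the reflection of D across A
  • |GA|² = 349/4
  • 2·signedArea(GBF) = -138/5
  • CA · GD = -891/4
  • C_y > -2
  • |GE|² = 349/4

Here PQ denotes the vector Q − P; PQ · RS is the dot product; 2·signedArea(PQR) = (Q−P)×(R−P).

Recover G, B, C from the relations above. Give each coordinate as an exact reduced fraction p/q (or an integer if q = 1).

B = (2/5, -12/5)
C = (-1, -3/2)
G = (15, -17/2)

1. B_x = 2/5  [B divides AF with AB:BF = 2/5:3/5]
2. B_y = -12/5  [B divides AF with AB:BF = 2/5:3/5]
   → B = (2/5, -12/5)
3. G_x = 15  [line -27/5·x + -42/5·y + 48/5 = 0 ∩ |GA|² = 349/4]
4. G_y = -17/2  [line -27/5·x + -42/5·y + 48/5 = 0 ∩ |GA|² = 349/4]
   → G = (15, -17/2)
5. C_x = -1  [CA · GD = -891/4 ∩ 2·signedArea(BDC) = -46/5]
6. C_y = -3/2  [CA · GD = -891/4 ∩ 2·signedArea(BDC) = -46/5]
   → C = (-1, -3/2)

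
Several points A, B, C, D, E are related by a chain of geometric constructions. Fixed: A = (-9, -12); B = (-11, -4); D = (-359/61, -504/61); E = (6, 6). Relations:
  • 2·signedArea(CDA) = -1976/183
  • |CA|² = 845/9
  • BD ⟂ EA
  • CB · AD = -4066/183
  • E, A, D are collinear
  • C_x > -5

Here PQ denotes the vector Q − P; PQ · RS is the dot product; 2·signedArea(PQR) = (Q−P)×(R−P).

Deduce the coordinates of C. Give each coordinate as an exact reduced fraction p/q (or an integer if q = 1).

C = (-14/3, -10/3)

1. C_x = -14/3  [CB · AD = -4066/183 ∩ 2·signedArea(CDA) = -1976/183]
2. C_y = -10/3  [CB · AD = -4066/183 ∩ 2·signedArea(CDA) = -1976/183]
   → C = (-14/3, -10/3)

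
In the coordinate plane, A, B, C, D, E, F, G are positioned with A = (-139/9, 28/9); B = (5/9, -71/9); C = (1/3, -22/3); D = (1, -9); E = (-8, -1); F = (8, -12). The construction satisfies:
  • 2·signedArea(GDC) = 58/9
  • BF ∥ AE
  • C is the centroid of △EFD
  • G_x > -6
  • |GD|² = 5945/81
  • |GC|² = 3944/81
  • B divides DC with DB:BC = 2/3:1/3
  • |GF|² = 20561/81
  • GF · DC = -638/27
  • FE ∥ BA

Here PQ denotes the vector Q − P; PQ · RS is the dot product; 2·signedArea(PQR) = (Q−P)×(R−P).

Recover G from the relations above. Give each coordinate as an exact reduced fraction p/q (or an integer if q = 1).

G = (-47/9, -28/9)

1. G_x = -47/9  [2·signedArea(GDC) = 58/9 ∩ GF · DC = -638/27]
2. G_y = -28/9  [2·signedArea(GDC) = 58/9 ∩ GF · DC = -638/27]
   → G = (-47/9, -28/9)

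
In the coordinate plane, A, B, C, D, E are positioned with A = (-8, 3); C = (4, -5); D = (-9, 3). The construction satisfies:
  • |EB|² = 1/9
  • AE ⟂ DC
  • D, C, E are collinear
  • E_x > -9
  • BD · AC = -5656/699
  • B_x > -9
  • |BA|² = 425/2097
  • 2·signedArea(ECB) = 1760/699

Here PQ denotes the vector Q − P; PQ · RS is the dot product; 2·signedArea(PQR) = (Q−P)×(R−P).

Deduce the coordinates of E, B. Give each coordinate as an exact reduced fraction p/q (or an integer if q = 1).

B = (-1963/233, 1993/699)
E = (-1928/233, 595/233)

1. E_x = -1928/233  [D, C, E are collinear ∩ AE ⟂ DC]
2. E_y = 595/233  [D, C, E are collinear ∩ AE ⟂ DC]
   → E = (-1928/233, 595/233)
3. B_x = -1963/233  [BD · AC = -5656/699 ∩ 2·signedArea(ECB) = 1760/699]
4. B_y = 1993/699  [BD · AC = -5656/699 ∩ 2·signedArea(ECB) = 1760/699]
   → B = (-1963/233, 1993/699)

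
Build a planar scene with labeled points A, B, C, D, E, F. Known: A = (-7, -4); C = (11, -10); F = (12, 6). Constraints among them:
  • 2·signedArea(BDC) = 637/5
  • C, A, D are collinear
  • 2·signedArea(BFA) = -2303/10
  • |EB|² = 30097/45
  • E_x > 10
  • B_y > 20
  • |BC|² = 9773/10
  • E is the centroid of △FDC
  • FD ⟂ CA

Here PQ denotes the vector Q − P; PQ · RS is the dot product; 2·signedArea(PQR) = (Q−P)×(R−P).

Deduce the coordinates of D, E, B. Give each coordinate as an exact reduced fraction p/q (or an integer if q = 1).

1. D_x = 71/10  [C, A, D are collinear ∩ FD ⟂ CA]
2. D_y = -87/10  [C, A, D are collinear ∩ FD ⟂ CA]
   → D = (71/10, -87/10)
3. E_x = 301/30  [E is the centroid of △FDC]
4. E_y = -127/30  [E is the centroid of △FDC]
   → E = (301/30, -127/30)
5. B_x = 169/10  [2·signedArea(BFA) = -2303/10 ∩ 2·signedArea(BDC) = 637/5]
6. B_y = 207/10  [2·signedArea(BFA) = -2303/10 ∩ 2·signedArea(BDC) = 637/5]
   → B = (169/10, 207/10)

B = (169/10, 207/10)
D = (71/10, -87/10)
E = (301/30, -127/30)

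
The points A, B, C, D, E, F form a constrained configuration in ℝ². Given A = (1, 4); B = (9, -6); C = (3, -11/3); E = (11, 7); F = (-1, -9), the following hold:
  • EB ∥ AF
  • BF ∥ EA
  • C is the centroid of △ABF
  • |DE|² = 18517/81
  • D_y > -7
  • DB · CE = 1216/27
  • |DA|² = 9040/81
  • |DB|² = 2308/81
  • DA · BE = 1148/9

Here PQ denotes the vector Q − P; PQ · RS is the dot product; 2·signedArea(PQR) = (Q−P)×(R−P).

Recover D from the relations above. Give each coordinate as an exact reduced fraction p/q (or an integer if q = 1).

1. D_x = 11/3  [DB · CE = 1216/27 ∩ DA · BE = 1148/9]
2. D_y = -56/9  [DB · CE = 1216/27 ∩ DA · BE = 1148/9]
   → D = (11/3, -56/9)

D = (11/3, -56/9)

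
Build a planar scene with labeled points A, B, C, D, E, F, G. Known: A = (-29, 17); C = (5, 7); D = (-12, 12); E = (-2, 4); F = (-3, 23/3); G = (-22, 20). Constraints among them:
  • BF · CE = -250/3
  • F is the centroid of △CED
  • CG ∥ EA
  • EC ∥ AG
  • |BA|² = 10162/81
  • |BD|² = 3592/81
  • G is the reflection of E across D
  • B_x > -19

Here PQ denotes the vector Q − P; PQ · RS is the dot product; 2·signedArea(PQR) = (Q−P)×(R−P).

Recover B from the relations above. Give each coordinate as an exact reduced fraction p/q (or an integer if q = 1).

1. B_x = -18  [line 7·x + 3·y + 244/3 = 0 ∩ |BA|² = 10162/81]
2. B_y = 134/9  [line 7·x + 3·y + 244/3 = 0 ∩ |BA|² = 10162/81]
   → B = (-18, 134/9)

B = (-18, 134/9)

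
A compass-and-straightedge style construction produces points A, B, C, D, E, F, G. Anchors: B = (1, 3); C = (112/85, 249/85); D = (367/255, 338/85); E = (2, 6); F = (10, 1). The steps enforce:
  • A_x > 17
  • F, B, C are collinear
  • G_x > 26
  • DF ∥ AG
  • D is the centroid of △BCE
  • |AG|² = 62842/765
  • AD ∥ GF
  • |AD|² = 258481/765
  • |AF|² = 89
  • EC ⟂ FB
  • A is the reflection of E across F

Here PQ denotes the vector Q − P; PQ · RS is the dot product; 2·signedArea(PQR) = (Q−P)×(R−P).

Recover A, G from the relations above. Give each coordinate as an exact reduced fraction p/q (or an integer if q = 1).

A = (18, -4)
G = (6773/255, -593/85)

1. A_x = 18  [A is the reflection of E across F]
2. A_y = -4  [A is the reflection of E across F]
   → A = (18, -4)
3. G_x = 6773/255  [AD ∥ GF ∩ DF ∥ AG]
4. G_y = -593/85  [AD ∥ GF ∩ DF ∥ AG]
   → G = (6773/255, -593/85)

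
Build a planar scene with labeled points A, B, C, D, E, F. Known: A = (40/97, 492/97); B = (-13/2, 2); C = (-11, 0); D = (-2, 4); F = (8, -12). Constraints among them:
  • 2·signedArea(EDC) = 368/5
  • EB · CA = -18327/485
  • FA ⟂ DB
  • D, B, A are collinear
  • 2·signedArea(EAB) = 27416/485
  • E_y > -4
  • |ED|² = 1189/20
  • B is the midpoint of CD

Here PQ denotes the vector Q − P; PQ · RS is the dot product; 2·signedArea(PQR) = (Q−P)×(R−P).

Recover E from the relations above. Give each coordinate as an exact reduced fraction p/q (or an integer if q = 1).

E = (-7/10, -18/5)

1. E_x = -7/10  [2·signedArea(EAB) = 27416/485 ∩ EB · CA = -18327/485]
2. E_y = -18/5  [2·signedArea(EAB) = 27416/485 ∩ EB · CA = -18327/485]
   → E = (-7/10, -18/5)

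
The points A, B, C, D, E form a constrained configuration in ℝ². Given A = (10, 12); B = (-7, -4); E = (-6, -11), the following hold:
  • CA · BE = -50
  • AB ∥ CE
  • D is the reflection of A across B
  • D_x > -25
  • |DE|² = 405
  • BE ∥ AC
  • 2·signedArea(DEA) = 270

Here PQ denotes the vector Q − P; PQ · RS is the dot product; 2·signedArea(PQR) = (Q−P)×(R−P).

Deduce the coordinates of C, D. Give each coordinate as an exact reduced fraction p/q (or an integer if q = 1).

C = (11, 5)
D = (-24, -20)

1. C_x = 11  [AB ∥ CE ∩ BE ∥ AC]
2. C_y = 5  [AB ∥ CE ∩ BE ∥ AC]
   → C = (11, 5)
3. D_x = -24  [D is the reflection of A across B]
4. D_y = -20  [D is the reflection of A across B]
   → D = (-24, -20)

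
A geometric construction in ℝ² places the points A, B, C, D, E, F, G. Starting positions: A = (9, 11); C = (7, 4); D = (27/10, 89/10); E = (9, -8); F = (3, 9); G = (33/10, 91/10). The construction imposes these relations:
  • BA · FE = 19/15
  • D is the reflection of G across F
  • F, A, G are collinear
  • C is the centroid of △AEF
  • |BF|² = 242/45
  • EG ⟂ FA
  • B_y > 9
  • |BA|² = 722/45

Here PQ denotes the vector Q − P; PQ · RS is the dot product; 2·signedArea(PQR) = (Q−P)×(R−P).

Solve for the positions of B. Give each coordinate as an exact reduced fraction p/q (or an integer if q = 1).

B = (26/5, 146/15)

1. B_x = 26/5  [line -6·x + 17·y + -2014/15 = 0 ∩ |BF|² = 242/45]
2. B_y = 146/15  [line -6·x + 17·y + -2014/15 = 0 ∩ |BF|² = 242/45]
   → B = (26/5, 146/15)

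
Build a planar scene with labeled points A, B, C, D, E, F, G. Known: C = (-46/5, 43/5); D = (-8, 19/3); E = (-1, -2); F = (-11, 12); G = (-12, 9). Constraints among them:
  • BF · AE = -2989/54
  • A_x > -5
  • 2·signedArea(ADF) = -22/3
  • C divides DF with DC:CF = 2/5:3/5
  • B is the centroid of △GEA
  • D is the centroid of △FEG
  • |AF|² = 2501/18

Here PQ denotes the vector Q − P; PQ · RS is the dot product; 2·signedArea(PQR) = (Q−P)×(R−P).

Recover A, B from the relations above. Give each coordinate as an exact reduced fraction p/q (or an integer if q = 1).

A = (-9/2, 13/6)
B = (-35/6, 55/18)

1. A_x = -9/2  [line -17/3·x + -3·y + -19 = 0 ∩ |AF|² = 2501/18]
2. A_y = 13/6  [line -17/3·x + -3·y + -19 = 0 ∩ |AF|² = 2501/18]
   → A = (-9/2, 13/6)
3. B_x = -35/6  [B is the centroid of △GEA]
4. B_y = 55/18  [B is the centroid of △GEA]
   → B = (-35/6, 55/18)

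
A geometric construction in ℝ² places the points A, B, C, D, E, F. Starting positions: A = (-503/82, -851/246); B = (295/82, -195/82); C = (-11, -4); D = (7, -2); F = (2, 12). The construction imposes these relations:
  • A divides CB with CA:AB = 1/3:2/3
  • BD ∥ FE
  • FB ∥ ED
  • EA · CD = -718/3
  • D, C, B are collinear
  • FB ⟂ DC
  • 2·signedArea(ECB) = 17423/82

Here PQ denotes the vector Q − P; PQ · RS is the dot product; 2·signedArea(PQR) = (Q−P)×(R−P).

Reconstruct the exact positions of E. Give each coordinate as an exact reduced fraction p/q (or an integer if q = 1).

1. E_x = 443/82  [FB ∥ ED ∩ BD ∥ FE]
2. E_y = 1015/82  [FB ∥ ED ∩ BD ∥ FE]
   → E = (443/82, 1015/82)

E = (443/82, 1015/82)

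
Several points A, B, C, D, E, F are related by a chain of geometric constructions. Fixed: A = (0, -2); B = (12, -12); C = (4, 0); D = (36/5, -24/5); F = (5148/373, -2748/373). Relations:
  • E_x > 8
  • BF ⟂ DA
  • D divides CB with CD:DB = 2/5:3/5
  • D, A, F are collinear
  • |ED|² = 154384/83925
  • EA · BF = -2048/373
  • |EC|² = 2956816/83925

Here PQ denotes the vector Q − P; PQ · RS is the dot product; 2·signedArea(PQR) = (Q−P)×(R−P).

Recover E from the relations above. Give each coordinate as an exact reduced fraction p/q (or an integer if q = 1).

E = (46628/5595, -7564/1865)

1. E_x = 46628/5595  [line -672/373·x + -1728/373·y + -1408/373 = 0 ∩ |EC|² = 2956816/83925]
2. E_y = -7564/1865  [line -672/373·x + -1728/373·y + -1408/373 = 0 ∩ |EC|² = 2956816/83925]
   → E = (46628/5595, -7564/1865)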